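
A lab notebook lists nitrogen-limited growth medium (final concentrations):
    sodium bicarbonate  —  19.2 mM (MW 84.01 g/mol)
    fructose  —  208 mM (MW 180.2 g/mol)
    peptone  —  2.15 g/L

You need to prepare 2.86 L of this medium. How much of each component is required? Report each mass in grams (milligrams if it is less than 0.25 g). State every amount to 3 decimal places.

sodium bicarbonate 4.613 g; fructose 107.197 g; peptone 6.149 g

Working volume: 2.86 L.
sodium bicarbonate: 19.2 mmol/L × 84.01 g/mol × 2.86 L ÷ 1000 = 4.613 g
fructose: 208 mmol/L × 180.2 g/mol × 2.86 L ÷ 1000 = 107.197 g
peptone: 2.15 g/L × 2.86 L = 6.149 g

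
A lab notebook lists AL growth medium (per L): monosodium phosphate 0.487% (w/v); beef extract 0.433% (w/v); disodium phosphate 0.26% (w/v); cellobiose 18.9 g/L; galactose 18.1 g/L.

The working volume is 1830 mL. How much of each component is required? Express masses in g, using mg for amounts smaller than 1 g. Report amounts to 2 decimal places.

Working volume: 1830 mL = 1.83 L.
monosodium phosphate: 0.487 g per 100 mL × 1830 mL ÷ 100 = 8.91 g
beef extract: 0.433 g per 100 mL × 1830 mL ÷ 100 = 7.92 g
disodium phosphate: 0.26% w/v = 2.6 g/L → 2.6 × 1.83 L = 4.76 g
cellobiose: 18.9 g/L × 1.83 L = 34.59 g
galactose: 18.1 g/L × 1.83 L = 33.12 g

monosodium phosphate 8.91 g; beef extract 7.92 g; disodium phosphate 4.76 g; cellobiose 34.59 g; galactose 33.12 g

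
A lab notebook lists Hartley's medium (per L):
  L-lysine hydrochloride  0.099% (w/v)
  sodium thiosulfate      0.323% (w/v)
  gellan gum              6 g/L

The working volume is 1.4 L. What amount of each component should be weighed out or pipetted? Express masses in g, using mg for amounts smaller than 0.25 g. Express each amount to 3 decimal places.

Scale factor relative to 1 L: 1.4.
L-lysine hydrochloride: 0.099% w/v = 0.99 g/L → 0.99 × 1.4 L = 1.386 g
sodium thiosulfate: 0.323 g per 100 mL × 1400 mL ÷ 100 = 4.522 g
gellan gum: 6 g/L × 1.4 L = 8.400 g

L-lysine hydrochloride 1.386 g; sodium thiosulfate 4.522 g; gellan gum 8.400 g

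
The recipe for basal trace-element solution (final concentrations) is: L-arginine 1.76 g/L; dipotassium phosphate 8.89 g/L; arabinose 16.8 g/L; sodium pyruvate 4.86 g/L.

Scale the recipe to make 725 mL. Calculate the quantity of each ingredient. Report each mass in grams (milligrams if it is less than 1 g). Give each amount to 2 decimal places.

Scale factor relative to 1 L: 0.725.
L-arginine: 1.76 g/L × 0.725 L = 1.28 g
dipotassium phosphate: 8.89 g/L × 0.725 L = 6.45 g
arabinose: 16.8 g/L × 0.725 L = 12.18 g
sodium pyruvate: 4.86 g/L × 0.725 L = 3.52 g

L-arginine 1.28 g; dipotassium phosphate 6.45 g; arabinose 12.18 g; sodium pyruvate 3.52 g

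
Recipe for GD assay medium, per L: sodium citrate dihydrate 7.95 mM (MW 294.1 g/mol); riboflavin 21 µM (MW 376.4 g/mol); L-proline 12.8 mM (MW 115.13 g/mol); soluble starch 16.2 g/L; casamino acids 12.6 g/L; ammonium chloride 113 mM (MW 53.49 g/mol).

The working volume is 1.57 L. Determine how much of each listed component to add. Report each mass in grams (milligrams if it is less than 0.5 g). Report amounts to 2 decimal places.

sodium citrate dihydrate 3.67 g; riboflavin 12.41 mg; L-proline 2.31 g; soluble starch 25.43 g; casamino acids 19.78 g; ammonium chloride 9.49 g

Working volume: 1.57 L.
sodium citrate dihydrate: 7.95 mmol/L × 294.1 g/mol × 1.57 L ÷ 1000 = 3.67 g
riboflavin: 21 µmol/L × 376.4 g/mol × 1.57 L ÷ 1000 = 12.41 mg
L-proline: 12.8 mmol/L × 115.13 g/mol × 1.57 L ÷ 1000 = 2.31 g
soluble starch: 16.2 g/L × 1.57 L = 25.43 g
casamino acids: 12.6 g/L × 1.57 L = 19.78 g
ammonium chloride: 113 mmol/L × 53.49 g/mol × 1.57 L ÷ 1000 = 9.49 g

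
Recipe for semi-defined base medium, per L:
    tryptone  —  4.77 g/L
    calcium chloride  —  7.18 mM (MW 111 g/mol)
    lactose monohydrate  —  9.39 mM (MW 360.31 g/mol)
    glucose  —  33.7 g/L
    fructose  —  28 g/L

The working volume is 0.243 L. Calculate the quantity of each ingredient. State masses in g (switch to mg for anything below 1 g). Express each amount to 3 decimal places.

tryptone 1.159 g; calcium chloride 193.666 mg; lactose monohydrate 822.145 mg; glucose 8.189 g; fructose 6.804 g

Scale factor relative to 1 L: 0.243.
tryptone: 4.77 g/L × 0.243 L = 1.159 g
calcium chloride: 7.18 mmol/L × 111 mg/mmol × 0.243 L = 193.666 mg
lactose monohydrate: 9.39 mmol/L × 360.31 mg/mmol × 0.243 L = 822.145 mg
glucose: 33.7 g/L × 0.243 L = 8.189 g
fructose: 28 g/L × 0.243 L = 6.804 g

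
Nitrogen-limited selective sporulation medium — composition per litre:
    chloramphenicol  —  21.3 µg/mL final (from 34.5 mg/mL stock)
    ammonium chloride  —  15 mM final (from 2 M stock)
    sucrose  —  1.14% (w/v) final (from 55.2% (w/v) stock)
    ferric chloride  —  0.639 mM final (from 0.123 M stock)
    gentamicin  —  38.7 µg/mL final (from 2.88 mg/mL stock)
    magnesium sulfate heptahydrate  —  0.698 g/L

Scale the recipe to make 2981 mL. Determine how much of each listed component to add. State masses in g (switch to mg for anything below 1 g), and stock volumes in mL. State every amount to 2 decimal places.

chloramphenicol 1.84 mL; ammonium chloride 22.36 mL; sucrose 61.56 mL; ferric chloride 15.49 mL; gentamicin 40.06 mL; magnesium sulfate heptahydrate 2.08 g

Scale factor relative to 1 L: 2.981.
chloramphenicol: dilute stock: 21.3 µg/mL × 2981 mL ÷ 34500 µg/mL = 1.84 mL
ammonium chloride: C1V1 = C2V2 → 15 mM × 2981 mL ÷ 2000 mM = 22.36 mL
sucrose: V = C2·V2/C1 = 1.14% ÷ 55.2% × 2981 mL = 61.56 mL
ferric chloride: C1V1 = C2V2 → 0.639 mM × 2981 mL ÷ 123 mM = 15.49 mL
gentamicin: dilute stock: 38.7 µg/mL × 2981 mL ÷ 2880 µg/mL = 40.06 mL
magnesium sulfate heptahydrate: 0.698 g/L × 2.981 L = 2.08 g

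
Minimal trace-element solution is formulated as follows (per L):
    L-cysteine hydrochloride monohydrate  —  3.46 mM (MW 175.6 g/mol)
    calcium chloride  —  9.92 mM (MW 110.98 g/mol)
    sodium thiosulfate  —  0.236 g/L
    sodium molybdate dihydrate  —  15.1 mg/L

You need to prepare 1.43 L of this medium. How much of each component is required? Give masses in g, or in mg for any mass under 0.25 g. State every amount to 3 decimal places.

L-cysteine hydrochloride monohydrate 0.869 g; calcium chloride 1.574 g; sodium thiosulfate 0.337 g; sodium molybdate dihydrate 21.593 mg

Scale factor relative to 1 L: 1.43.
L-cysteine hydrochloride monohydrate: 3.46 mmol/L × 175.6 g/mol × 1.43 L ÷ 1000 = 0.869 g
calcium chloride: 9.92 mmol/L × 110.98 g/mol × 1.43 L ÷ 1000 = 1.574 g
sodium thiosulfate: 0.236 g/L × 1.43 L = 0.337 g
sodium molybdate dihydrate: 15.1 mg/L × 1.43 L = 21.593 mg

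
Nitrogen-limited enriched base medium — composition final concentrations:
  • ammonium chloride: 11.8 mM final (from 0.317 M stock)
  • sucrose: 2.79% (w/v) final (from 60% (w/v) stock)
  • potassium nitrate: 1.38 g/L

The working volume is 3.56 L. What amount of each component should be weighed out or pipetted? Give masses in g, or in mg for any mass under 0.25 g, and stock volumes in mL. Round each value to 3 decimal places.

Working volume: 3.56 L.
ammonium chloride: V = C2·V2/C1 = 11.8 mM × 3560 mL ÷ 317 mM = 132.517 mL
sucrose: dilute stock: 2.79% ÷ 60% × 3560 mL = 165.540 mL
potassium nitrate: 1.38 g/L × 3.56 L = 4.913 g

ammonium chloride 132.517 mL; sucrose 165.540 mL; potassium nitrate 4.913 g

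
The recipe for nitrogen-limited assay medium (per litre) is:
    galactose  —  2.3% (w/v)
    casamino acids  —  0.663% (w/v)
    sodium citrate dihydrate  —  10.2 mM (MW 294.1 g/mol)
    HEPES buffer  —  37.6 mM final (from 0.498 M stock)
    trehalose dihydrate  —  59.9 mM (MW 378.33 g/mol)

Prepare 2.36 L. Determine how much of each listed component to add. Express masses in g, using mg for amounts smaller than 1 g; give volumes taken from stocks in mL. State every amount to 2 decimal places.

Scale factor relative to 1 L: 2.36.
galactose: 2.3 g per 100 mL × 2360 mL ÷ 100 = 54.28 g
casamino acids: 0.663% w/v = 6.63 g/L → 6.63 × 2.36 L = 15.65 g
sodium citrate dihydrate: 10.2 mmol/L × 294.1 g/mol × 2.36 L ÷ 1000 = 7.08 g
HEPES buffer: dilute stock: 37.6 mM × 2360 mL ÷ 498 mM = 178.18 mL
trehalose dihydrate: 59.9 mmol/L × 378.33 g/mol × 2.36 L ÷ 1000 = 53.48 g

galactose 54.28 g; casamino acids 15.65 g; sodium citrate dihydrate 7.08 g; HEPES buffer 178.18 mL; trehalose dihydrate 53.48 g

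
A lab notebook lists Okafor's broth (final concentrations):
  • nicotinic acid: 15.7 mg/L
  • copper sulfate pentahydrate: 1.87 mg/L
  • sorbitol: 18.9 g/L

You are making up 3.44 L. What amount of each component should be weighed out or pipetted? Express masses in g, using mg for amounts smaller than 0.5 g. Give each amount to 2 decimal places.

Working volume: 3.44 L.
nicotinic acid: 15.7 mg/L × 3.44 L = 54.01 mg
copper sulfate pentahydrate: 1.87 mg/L × 3.44 L = 6.43 mg
sorbitol: 18.9 g/L × 3.44 L = 65.02 g

nicotinic acid 54.01 mg; copper sulfate pentahydrate 6.43 mg; sorbitol 65.02 g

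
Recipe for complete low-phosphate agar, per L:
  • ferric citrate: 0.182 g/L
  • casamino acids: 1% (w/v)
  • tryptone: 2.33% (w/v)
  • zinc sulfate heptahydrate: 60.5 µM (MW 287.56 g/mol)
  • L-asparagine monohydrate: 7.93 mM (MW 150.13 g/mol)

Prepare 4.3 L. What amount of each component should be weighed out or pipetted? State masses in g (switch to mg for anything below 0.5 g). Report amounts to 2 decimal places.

Scale factor relative to 1 L: 4.3.
ferric citrate: 0.182 g/L × 4.3 L = 0.78 g
casamino acids: 1 g per 100 mL × 4300 mL ÷ 100 = 43.00 g
tryptone: 2.33% w/v = 23.3 g/L → 23.3 × 4.3 L = 100.19 g
zinc sulfate heptahydrate: 60.5 µmol/L × 287.56 g/mol × 4.3 L ÷ 1000 = 74.81 mg
L-asparagine monohydrate: 7.93 mmol/L × 150.13 g/mol × 4.3 L ÷ 1000 = 5.12 g

ferric citrate 0.78 g; casamino acids 43.00 g; tryptone 100.19 g; zinc sulfate heptahydrate 74.81 mg; L-asparagine monohydrate 5.12 g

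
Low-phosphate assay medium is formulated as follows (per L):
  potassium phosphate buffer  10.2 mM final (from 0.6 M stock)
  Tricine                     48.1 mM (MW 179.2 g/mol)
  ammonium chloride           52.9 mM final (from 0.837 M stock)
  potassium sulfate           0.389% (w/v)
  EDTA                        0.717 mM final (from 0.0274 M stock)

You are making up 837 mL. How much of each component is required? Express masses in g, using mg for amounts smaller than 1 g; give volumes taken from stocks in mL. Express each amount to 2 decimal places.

potassium phosphate buffer 14.23 mL; Tricine 7.21 g; ammonium chloride 52.90 mL; potassium sulfate 3.26 g; EDTA 21.90 mL

Target volume = 837 mL = 0.837 L.
potassium phosphate buffer: C1V1 = C2V2 → 10.2 mM × 837 mL ÷ 600 mM = 14.23 mL
Tricine: 48.1 mmol/L × 179.2 g/mol × 0.837 L ÷ 1000 = 7.21 g
ammonium chloride: dilute stock: 52.9 mM × 837 mL ÷ 837 mM = 52.90 mL
potassium sulfate: 0.389% w/v = 3.89 g/L → 3.89 × 0.837 L = 3.26 g
EDTA: V = C2·V2/C1 = 0.717 mM × 837 mL ÷ 27.4 mM = 21.90 mL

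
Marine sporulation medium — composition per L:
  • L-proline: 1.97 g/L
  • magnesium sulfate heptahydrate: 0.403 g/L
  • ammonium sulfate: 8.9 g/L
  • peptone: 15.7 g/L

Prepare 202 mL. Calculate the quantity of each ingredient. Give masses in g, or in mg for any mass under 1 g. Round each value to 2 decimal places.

Target volume = 202 mL = 0.202 L.
L-proline: 1.97 g/L × 0.202 L = 0.39794 g = 397.94 mg
magnesium sulfate heptahydrate: 0.403 g/L × 0.202 L = 0.081406 g = 81.41 mg
ammonium sulfate: 8.9 g/L × 0.202 L = 1.80 g
peptone: 15.7 g/L × 0.202 L = 3.17 g

L-proline 397.94 mg; magnesium sulfate heptahydrate 81.41 mg; ammonium sulfate 1.80 g; peptone 3.17 g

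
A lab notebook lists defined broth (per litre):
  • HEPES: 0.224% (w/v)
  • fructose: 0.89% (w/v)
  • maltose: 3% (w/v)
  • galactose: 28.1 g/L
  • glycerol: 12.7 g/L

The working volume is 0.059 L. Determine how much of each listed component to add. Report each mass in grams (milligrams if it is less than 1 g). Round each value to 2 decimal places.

Scale factor relative to 1 L: 0.059.
HEPES: 0.224 g per 100 mL × 59 mL ÷ 100 = 0.13216 g = 132.16 mg
fructose: 0.89 g per 100 mL × 59 mL ÷ 100 = 0.5251 g = 525.10 mg
maltose: 3% w/v = 30 g/L → 30 × 0.059 L = 1.77 g
galactose: 28.1 g/L × 0.059 L = 1.66 g
glycerol: 12.7 g/L × 0.059 L = 0.7493 g = 749.30 mg

HEPES 132.16 mg; fructose 525.10 mg; maltose 1.77 g; galactose 1.66 g; glycerol 749.30 mg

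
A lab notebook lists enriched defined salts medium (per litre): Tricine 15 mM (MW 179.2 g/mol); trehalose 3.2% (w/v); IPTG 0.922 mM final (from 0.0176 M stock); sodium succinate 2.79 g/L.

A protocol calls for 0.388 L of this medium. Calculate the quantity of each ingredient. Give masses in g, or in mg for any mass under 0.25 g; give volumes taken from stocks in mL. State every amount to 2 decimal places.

Scale factor relative to 1 L: 0.388.
Tricine: 15 mmol/L × 179.2 g/mol × 0.388 L ÷ 1000 = 1.04 g
trehalose: 3.2% w/v = 32 g/L → 32 × 0.388 L = 12.42 g
IPTG: dilute stock: 0.922 mM × 388 mL ÷ 17.6 mM = 20.33 mL
sodium succinate: 2.79 g/L × 0.388 L = 1.08 g

Tricine 1.04 g; trehalose 12.42 g; IPTG 20.33 mL; sodium succinate 1.08 g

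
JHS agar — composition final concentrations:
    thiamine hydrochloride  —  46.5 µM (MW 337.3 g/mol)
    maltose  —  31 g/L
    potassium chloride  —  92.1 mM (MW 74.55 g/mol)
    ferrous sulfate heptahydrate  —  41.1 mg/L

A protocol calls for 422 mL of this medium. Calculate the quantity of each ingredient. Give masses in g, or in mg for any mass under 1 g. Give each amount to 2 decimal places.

thiamine hydrochloride 6.62 mg; maltose 13.08 g; potassium chloride 2.90 g; ferrous sulfate heptahydrate 17.34 mg

Target volume = 422 mL = 0.422 L.
thiamine hydrochloride: 46.5 µmol/L × 337.3 g/mol × 0.422 L ÷ 1000 = 6.62 mg
maltose: 31 g/L × 0.422 L = 13.08 g
potassium chloride: 92.1 mmol/L × 74.55 g/mol × 0.422 L ÷ 1000 = 2.90 g
ferrous sulfate heptahydrate: 41.1 mg/L × 0.422 L = 17.34 mg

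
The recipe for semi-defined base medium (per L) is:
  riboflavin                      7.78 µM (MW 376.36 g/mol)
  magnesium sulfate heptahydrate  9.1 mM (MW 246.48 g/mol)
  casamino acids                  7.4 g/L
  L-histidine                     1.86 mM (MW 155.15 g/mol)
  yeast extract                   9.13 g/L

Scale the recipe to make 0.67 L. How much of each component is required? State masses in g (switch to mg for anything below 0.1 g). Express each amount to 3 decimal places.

riboflavin 1.962 mg; magnesium sulfate heptahydrate 1.503 g; casamino acids 4.958 g; L-histidine 0.193 g; yeast extract 6.117 g

Scale factor relative to 1 L: 0.67.
riboflavin: 7.78 µmol/L × 376.36 g/mol × 0.67 L ÷ 1000 = 1.962 mg
magnesium sulfate heptahydrate: 9.1 mmol/L × 246.48 g/mol × 0.67 L ÷ 1000 = 1.503 g
casamino acids: 7.4 g/L × 0.67 L = 4.958 g
L-histidine: 1.86 mmol/L × 155.15 g/mol × 0.67 L ÷ 1000 = 0.193 g
yeast extract: 9.13 g/L × 0.67 L = 6.117 g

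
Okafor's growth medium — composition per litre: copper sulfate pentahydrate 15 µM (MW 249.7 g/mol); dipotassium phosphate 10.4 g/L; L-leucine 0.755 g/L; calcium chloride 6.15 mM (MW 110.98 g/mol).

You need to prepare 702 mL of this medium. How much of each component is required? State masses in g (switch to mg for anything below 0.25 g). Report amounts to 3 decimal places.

copper sulfate pentahydrate 2.629 mg; dipotassium phosphate 7.301 g; L-leucine 0.530 g; calcium chloride 0.479 g

Working volume: 702 mL = 0.702 L.
copper sulfate pentahydrate: 15 µmol/L × 249.7 g/mol × 0.702 L ÷ 1000 = 2.629 mg
dipotassium phosphate: 10.4 g/L × 0.702 L = 7.301 g
L-leucine: 0.755 g/L × 0.702 L = 0.530 g
calcium chloride: 6.15 mmol/L × 110.98 g/mol × 0.702 L ÷ 1000 = 0.479 g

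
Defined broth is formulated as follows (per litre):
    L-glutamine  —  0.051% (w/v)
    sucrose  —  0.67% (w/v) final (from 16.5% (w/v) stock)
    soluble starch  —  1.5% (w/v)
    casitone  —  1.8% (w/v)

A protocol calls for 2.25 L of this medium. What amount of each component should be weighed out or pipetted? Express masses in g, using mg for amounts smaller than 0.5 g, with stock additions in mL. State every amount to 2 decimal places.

L-glutamine 1.15 g; sucrose 91.36 mL; soluble starch 33.75 g; casitone 40.50 g

Scale factor relative to 1 L: 2.25.
L-glutamine: 0.051% w/v = 0.51 g/L → 0.51 × 2.25 L = 1.15 g
sucrose: C1V1 = C2V2 → 0.67% ÷ 16.5% × 2250 mL = 91.36 mL
soluble starch: 1.5 g per 100 mL × 2250 mL ÷ 100 = 33.75 g
casitone: 1.8% w/v = 18 g/L → 18 × 2.25 L = 40.50 g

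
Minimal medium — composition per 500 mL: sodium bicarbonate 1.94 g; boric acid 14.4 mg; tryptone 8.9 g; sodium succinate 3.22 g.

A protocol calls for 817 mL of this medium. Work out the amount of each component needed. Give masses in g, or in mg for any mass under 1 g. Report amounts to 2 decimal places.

Ratio of target to recipe volume: 817 / 500 = 1.634.
sodium bicarbonate: 1.94 g × (817 mL / 500 mL) = 3.17 g
boric acid: 14.4 mg × (817 mL / 500 mL) = 23.53 mg
tryptone: 8.9 g × (817 mL / 500 mL) = 14.54 g
sodium succinate: 3.22 g × (817 mL / 500 mL) = 5.26 g

sodium bicarbonate 3.17 g; boric acid 23.53 mg; tryptone 14.54 g; sodium succinate 5.26 g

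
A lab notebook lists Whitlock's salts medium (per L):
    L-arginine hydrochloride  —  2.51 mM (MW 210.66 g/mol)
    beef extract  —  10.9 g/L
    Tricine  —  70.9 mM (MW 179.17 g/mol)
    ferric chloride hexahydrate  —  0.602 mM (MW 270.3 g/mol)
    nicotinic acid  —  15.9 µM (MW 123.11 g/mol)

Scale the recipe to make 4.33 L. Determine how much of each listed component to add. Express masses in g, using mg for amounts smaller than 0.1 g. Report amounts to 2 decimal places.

Scale factor relative to 1 L: 4.33.
L-arginine hydrochloride: 2.51 mmol/L × 210.66 g/mol × 4.33 L ÷ 1000 = 2.29 g
beef extract: 10.9 g/L × 4.33 L = 47.20 g
Tricine: 70.9 mmol/L × 179.17 g/mol × 4.33 L ÷ 1000 = 55.00 g
ferric chloride hexahydrate: 0.602 mmol/L × 270.3 g/mol × 4.33 L ÷ 1000 = 0.70 g
nicotinic acid: 15.9 µmol/L × 123.11 g/mol × 4.33 L ÷ 1000 = 8.48 mg

L-arginine hydrochloride 2.29 g; beef extract 47.20 g; Tricine 55.00 g; ferric chloride hexahydrate 0.70 g; nicotinic acid 8.48 mg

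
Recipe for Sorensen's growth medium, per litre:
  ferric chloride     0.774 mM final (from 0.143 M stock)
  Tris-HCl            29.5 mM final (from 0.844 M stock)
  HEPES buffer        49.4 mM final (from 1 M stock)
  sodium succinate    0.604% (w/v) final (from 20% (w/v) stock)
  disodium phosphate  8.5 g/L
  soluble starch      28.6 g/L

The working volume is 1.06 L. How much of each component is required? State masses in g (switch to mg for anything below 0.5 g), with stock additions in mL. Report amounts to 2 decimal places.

ferric chloride 5.74 mL; Tris-HCl 37.05 mL; HEPES buffer 52.36 mL; sodium succinate 32.01 mL; disodium phosphate 9.01 g; soluble starch 30.32 g

Working volume: 1.06 L.
ferric chloride: V = C2·V2/C1 = 0.774 mM × 1060 mL ÷ 143 mM = 5.74 mL
Tris-HCl: C1V1 = C2V2 → 29.5 mM × 1060 mL ÷ 844 mM = 37.05 mL
HEPES buffer: C1V1 = C2V2 → 49.4 mM × 1060 mL ÷ 1000 mM = 52.36 mL
sodium succinate: C1V1 = C2V2 → 0.604% ÷ 20% × 1060 mL = 32.01 mL
disodium phosphate: 8.5 g/L × 1.06 L = 9.01 g
soluble starch: 28.6 g/L × 1.06 L = 30.32 g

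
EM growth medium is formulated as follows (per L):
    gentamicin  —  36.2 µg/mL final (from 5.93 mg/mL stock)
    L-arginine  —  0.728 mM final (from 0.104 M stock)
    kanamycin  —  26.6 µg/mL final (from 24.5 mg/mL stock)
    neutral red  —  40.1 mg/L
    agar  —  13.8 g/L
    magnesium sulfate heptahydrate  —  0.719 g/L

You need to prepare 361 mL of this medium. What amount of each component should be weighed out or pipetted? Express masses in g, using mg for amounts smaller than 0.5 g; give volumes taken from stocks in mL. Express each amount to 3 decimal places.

gentamicin 2.204 mL; L-arginine 2.527 mL; kanamycin 0.392 mL; neutral red 14.476 mg; agar 4.982 g; magnesium sulfate heptahydrate 259.559 mg

Scale factor relative to 1 L: 0.361.
gentamicin: V = C2·V2/C1 = 36.2 µg/mL × 361 mL ÷ 5930 µg/mL = 2.204 mL
L-arginine: V = C2·V2/C1 = 0.728 mM × 361 mL ÷ 104 mM = 2.527 mL
kanamycin: V = C2·V2/C1 = 26.6 µg/mL × 361 mL ÷ 24500 µg/mL = 0.392 mL
neutral red: 40.1 mg/L × 0.361 L = 14.476 mg
agar: 13.8 g/L × 0.361 L = 4.982 g
magnesium sulfate heptahydrate: 0.719 g/L × 0.361 L = 0.259559 g = 259.559 mg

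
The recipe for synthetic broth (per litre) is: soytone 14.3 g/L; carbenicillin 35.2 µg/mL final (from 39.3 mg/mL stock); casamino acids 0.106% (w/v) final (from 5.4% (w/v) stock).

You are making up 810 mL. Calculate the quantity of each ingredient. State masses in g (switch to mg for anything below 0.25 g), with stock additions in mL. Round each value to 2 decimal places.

soytone 11.58 g; carbenicillin 0.73 mL; casamino acids 15.90 mL

Scale factor relative to 1 L: 0.81.
soytone: 14.3 g/L × 0.81 L = 11.58 g
carbenicillin: V = C2·V2/C1 = 35.2 µg/mL × 810 mL ÷ 39300 µg/mL = 0.73 mL
casamino acids: C1V1 = C2V2 → 0.106% ÷ 5.4% × 810 mL = 15.90 mL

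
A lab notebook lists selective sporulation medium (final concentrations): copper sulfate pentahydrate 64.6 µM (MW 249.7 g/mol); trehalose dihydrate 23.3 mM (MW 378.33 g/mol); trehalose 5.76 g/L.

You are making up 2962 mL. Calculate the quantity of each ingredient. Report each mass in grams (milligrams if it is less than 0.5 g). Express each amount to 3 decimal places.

Target volume = 2962 mL = 2.962 L.
copper sulfate pentahydrate: 64.6 µmol/L × 249.7 g/mol × 2.962 L ÷ 1000 = 47.779 mg
trehalose dihydrate: 23.3 mmol/L × 378.33 g/mol × 2.962 L ÷ 1000 = 26.110 g
trehalose: 5.76 g/L × 2.962 L = 17.061 g

copper sulfate pentahydrate 47.779 mg; trehalose dihydrate 26.110 g; trehalose 17.061 g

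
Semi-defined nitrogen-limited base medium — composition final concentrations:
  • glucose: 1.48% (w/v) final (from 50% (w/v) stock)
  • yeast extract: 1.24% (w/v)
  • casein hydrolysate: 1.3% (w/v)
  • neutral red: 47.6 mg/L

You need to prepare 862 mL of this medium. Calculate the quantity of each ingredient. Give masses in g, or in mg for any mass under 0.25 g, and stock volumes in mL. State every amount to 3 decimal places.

glucose 25.515 mL; yeast extract 10.689 g; casein hydrolysate 11.206 g; neutral red 41.031 mg

Scale factor relative to 1 L: 0.862.
glucose: C1V1 = C2V2 → 1.48% ÷ 50% × 862 mL = 25.515 mL
yeast extract: 1.24% w/v = 12.4 g/L → 12.4 × 0.862 L = 10.689 g
casein hydrolysate: 1.3 g per 100 mL × 862 mL ÷ 100 = 11.206 g
neutral red: 47.6 mg/L × 0.862 L = 41.031 mg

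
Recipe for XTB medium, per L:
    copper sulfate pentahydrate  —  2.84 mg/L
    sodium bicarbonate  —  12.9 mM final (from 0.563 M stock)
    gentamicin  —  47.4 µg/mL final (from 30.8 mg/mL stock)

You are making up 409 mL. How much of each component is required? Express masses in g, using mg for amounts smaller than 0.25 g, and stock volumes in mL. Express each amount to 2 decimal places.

Working volume: 409 mL = 0.409 L.
copper sulfate pentahydrate: 2.84 mg/L × 0.409 L = 1.16 mg
sodium bicarbonate: V = C2·V2/C1 = 12.9 mM × 409 mL ÷ 563 mM = 9.37 mL
gentamicin: dilute stock: 47.4 µg/mL × 409 mL ÷ 30800 µg/mL = 0.63 mL

copper sulfate pentahydrate 1.16 mg; sodium bicarbonate 9.37 mL; gentamicin 0.63 mL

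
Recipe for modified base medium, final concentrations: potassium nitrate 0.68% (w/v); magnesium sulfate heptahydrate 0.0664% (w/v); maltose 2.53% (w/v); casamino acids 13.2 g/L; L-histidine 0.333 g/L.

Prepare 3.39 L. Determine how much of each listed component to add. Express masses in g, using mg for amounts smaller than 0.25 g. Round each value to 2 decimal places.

Working volume: 3.39 L.
potassium nitrate: 0.68% w/v = 6.8 g/L → 6.8 × 3.39 L = 23.05 g
magnesium sulfate heptahydrate: 0.0664 g per 100 mL × 3390 mL ÷ 100 = 2.25 g
maltose: 2.53 g per 100 mL × 3390 mL ÷ 100 = 85.77 g
casamino acids: 13.2 g/L × 3.39 L = 44.75 g
L-histidine: 0.333 g/L × 3.39 L = 1.13 g

potassium nitrate 23.05 g; magnesium sulfate heptahydrate 2.25 g; maltose 85.77 g; casamino acids 44.75 g; L-histidine 1.13 g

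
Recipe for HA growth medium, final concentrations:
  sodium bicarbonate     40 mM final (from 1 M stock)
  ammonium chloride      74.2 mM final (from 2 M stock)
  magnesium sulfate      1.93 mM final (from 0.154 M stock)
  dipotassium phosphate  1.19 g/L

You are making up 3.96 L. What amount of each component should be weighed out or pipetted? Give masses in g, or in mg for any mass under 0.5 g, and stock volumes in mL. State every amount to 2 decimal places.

Working volume: 3.96 L.
sodium bicarbonate: C1V1 = C2V2 → 40 mM × 3960 mL ÷ 1000 mM = 158.40 mL
ammonium chloride: dilute stock: 74.2 mM × 3960 mL ÷ 2000 mM = 146.92 mL
magnesium sulfate: C1V1 = C2V2 → 1.93 mM × 3960 mL ÷ 154 mM = 49.63 mL
dipotassium phosphate: 1.19 g/L × 3.96 L = 4.71 g

sodium bicarbonate 158.40 mL; ammonium chloride 146.92 mL; magnesium sulfate 49.63 mL; dipotassium phosphate 4.71 g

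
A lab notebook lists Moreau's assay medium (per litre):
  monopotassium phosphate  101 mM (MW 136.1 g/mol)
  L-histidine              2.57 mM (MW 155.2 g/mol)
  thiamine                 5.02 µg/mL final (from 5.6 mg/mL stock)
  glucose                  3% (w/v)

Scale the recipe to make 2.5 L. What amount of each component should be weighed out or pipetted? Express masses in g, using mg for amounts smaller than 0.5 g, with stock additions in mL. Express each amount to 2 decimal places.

monopotassium phosphate 34.37 g; L-histidine 1.00 g; thiamine 2.24 mL; glucose 75.00 g

Working volume: 2.5 L.
monopotassium phosphate: 101 mmol/L × 136.1 g/mol × 2.5 L ÷ 1000 = 34.37 g
L-histidine: 2.57 mmol/L × 155.2 g/mol × 2.5 L ÷ 1000 = 1.00 g
thiamine: dilute stock: 5.02 µg/mL × 2500 mL ÷ 5600 µg/mL = 2.24 mL
glucose: 3 g per 100 mL × 2500 mL ÷ 100 = 75.00 g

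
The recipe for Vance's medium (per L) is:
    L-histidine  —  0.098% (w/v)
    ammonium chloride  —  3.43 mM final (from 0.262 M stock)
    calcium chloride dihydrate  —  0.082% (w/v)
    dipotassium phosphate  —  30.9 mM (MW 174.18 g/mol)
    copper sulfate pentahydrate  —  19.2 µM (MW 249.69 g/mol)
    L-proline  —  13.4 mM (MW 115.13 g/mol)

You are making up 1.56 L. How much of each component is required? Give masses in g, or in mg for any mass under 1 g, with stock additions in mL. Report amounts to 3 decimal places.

Working volume: 1.56 L.
L-histidine: 0.098% w/v = 0.98 g/L → 0.98 × 1.56 L = 1.529 g
ammonium chloride: V = C2·V2/C1 = 3.43 mM × 1560 mL ÷ 262 mM = 20.423 mL
calcium chloride dihydrate: 0.082 g per 100 mL × 1560 mL ÷ 100 = 1.279 g
dipotassium phosphate: 30.9 mmol/L × 174.18 g/mol × 1.56 L ÷ 1000 = 8.396 g
copper sulfate pentahydrate: 19.2 µmol/L × 249.69 g/mol × 1.56 L ÷ 1000 = 7.479 mg
L-proline: 13.4 mmol/L × 115.13 g/mol × 1.56 L ÷ 1000 = 2.407 g

L-histidine 1.529 g; ammonium chloride 20.423 mL; calcium chloride dihydrate 1.279 g; dipotassium phosphate 8.396 g; copper sulfate pentahydrate 7.479 mg; L-proline 2.407 g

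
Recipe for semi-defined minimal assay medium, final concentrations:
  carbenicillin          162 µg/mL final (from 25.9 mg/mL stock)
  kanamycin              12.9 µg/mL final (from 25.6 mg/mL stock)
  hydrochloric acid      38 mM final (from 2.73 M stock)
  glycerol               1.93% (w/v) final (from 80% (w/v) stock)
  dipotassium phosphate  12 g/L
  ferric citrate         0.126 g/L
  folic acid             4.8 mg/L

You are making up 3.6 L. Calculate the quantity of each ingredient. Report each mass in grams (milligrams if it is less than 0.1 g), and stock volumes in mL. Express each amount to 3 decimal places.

Scale factor relative to 1 L: 3.6.
carbenicillin: dilute stock: 162 µg/mL × 3600 mL ÷ 25900 µg/mL = 22.517 mL
kanamycin: C1V1 = C2V2 → 12.9 µg/mL × 3600 mL ÷ 25600 µg/mL = 1.814 mL
hydrochloric acid: C1V1 = C2V2 → 38 mM × 3600 mL ÷ 2730 mM = 50.110 mL
glycerol: dilute stock: 1.93% ÷ 80% × 3600 mL = 86.850 mL
dipotassium phosphate: 12 g/L × 3.6 L = 43.200 g
ferric citrate: 0.126 g/L × 3.6 L = 0.454 g
folic acid: 4.8 mg/L × 3.6 L = 17.280 mg

carbenicillin 22.517 mL; kanamycin 1.814 mL; hydrochloric acid 50.110 mL; glycerol 86.850 mL; dipotassium phosphate 43.200 g; ferric citrate 0.454 g; folic acid 17.280 mg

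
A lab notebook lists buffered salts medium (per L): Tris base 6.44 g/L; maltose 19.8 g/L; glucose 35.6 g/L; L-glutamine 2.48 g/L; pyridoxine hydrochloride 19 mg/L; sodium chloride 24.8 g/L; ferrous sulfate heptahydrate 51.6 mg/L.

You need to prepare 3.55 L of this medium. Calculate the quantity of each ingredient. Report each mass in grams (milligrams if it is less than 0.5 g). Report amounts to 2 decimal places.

Tris base 22.86 g; maltose 70.29 g; glucose 126.38 g; L-glutamine 8.80 g; pyridoxine hydrochloride 67.45 mg; sodium chloride 88.04 g; ferrous sulfate heptahydrate 183.18 mg

Working volume: 3.55 L.
Tris base: 6.44 g/L × 3.55 L = 22.86 g
maltose: 19.8 g/L × 3.55 L = 70.29 g
glucose: 35.6 g/L × 3.55 L = 126.38 g
L-glutamine: 2.48 g/L × 3.55 L = 8.80 g
pyridoxine hydrochloride: 19 mg/L × 3.55 L = 67.45 mg
sodium chloride: 24.8 g/L × 3.55 L = 88.04 g
ferrous sulfate heptahydrate: 51.6 mg/L × 3.55 L = 183.18 mg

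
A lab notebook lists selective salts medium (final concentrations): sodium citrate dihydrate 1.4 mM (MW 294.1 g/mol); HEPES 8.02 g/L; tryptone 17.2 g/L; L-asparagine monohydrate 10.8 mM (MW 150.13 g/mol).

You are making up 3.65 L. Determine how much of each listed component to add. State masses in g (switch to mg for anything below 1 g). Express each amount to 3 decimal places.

Working volume: 3.65 L.
sodium citrate dihydrate: 1.4 mmol/L × 294.1 g/mol × 3.65 L ÷ 1000 = 1.503 g
HEPES: 8.02 g/L × 3.65 L = 29.273 g
tryptone: 17.2 g/L × 3.65 L = 62.780 g
L-asparagine monohydrate: 10.8 mmol/L × 150.13 g/mol × 3.65 L ÷ 1000 = 5.918 g

sodium citrate dihydrate 1.503 g; HEPES 29.273 g; tryptone 62.780 g; L-asparagine monohydrate 5.918 g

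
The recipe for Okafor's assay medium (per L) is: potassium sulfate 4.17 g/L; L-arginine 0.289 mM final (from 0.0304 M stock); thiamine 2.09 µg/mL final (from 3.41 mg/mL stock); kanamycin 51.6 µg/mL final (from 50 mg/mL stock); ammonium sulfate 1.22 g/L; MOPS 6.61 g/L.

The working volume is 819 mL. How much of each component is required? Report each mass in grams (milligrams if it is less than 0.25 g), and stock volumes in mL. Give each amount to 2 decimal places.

potassium sulfate 3.42 g; L-arginine 7.79 mL; thiamine 0.50 mL; kanamycin 0.85 mL; ammonium sulfate 1.00 g; MOPS 5.41 g

Working volume: 819 mL = 0.819 L.
potassium sulfate: 4.17 g/L × 0.819 L = 3.42 g
L-arginine: C1V1 = C2V2 → 0.289 mM × 819 mL ÷ 30.4 mM = 7.79 mL
thiamine: dilute stock: 2.09 µg/mL × 819 mL ÷ 3410 µg/mL = 0.50 mL
kanamycin: C1V1 = C2V2 → 51.6 µg/mL × 819 mL ÷ 50000 µg/mL = 0.85 mL
ammonium sulfate: 1.22 g/L × 0.819 L = 1.00 g
MOPS: 6.61 g/L × 0.819 L = 5.41 g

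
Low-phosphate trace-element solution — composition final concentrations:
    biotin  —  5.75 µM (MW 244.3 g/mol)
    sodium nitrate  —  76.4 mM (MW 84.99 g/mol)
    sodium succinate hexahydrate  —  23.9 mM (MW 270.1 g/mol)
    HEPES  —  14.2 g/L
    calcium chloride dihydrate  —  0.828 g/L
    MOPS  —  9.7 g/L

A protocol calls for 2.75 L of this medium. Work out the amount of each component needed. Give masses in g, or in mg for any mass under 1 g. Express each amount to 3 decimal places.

biotin 3.863 mg; sodium nitrate 17.856 g; sodium succinate hexahydrate 17.752 g; HEPES 39.050 g; calcium chloride dihydrate 2.277 g; MOPS 26.675 g

Scale factor relative to 1 L: 2.75.
biotin: 5.75 µmol/L × 244.3 g/mol × 2.75 L ÷ 1000 = 3.863 mg
sodium nitrate: 76.4 mmol/L × 84.99 g/mol × 2.75 L ÷ 1000 = 17.856 g
sodium succinate hexahydrate: 23.9 mmol/L × 270.1 g/mol × 2.75 L ÷ 1000 = 17.752 g
HEPES: 14.2 g/L × 2.75 L = 39.050 g
calcium chloride dihydrate: 0.828 g/L × 2.75 L = 2.277 g
MOPS: 9.7 g/L × 2.75 L = 26.675 g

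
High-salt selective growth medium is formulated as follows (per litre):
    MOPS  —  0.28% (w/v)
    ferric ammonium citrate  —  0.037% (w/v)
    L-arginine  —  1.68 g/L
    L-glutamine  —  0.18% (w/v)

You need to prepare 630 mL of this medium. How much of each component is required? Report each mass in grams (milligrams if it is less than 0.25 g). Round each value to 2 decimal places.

Working volume: 630 mL = 0.63 L.
MOPS: 0.28 g per 100 mL × 630 mL ÷ 100 = 1.76 g
ferric ammonium citrate: 0.037 g per 100 mL × 630 mL ÷ 100 = 0.2331 g = 233.10 mg
L-arginine: 1.68 g/L × 0.63 L = 1.06 g
L-glutamine: 0.18 g per 100 mL × 630 mL ÷ 100 = 1.13 g

MOPS 1.76 g; ferric ammonium citrate 233.10 mg; L-arginine 1.06 g; L-glutamine 1.13 g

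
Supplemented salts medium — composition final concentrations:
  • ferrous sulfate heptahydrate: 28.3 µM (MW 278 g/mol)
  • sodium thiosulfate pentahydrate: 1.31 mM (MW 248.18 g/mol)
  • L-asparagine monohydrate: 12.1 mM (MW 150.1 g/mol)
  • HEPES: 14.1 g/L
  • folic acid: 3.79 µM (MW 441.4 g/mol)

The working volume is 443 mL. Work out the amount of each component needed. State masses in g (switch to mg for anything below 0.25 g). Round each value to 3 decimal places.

ferrous sulfate heptahydrate 3.485 mg; sodium thiosulfate pentahydrate 144.026 mg; L-asparagine monohydrate 0.805 g; HEPES 6.246 g; folic acid 0.741 mg

Scale factor relative to 1 L: 0.443.
ferrous sulfate heptahydrate: 28.3 µmol/L × 278 g/mol × 0.443 L ÷ 1000 = 3.485 mg
sodium thiosulfate pentahydrate: 1.31 mmol/L × 248.18 mg/mmol × 0.443 L = 144.026 mg
L-asparagine monohydrate: 12.1 mmol/L × 150.1 g/mol × 0.443 L ÷ 1000 = 0.805 g
HEPES: 14.1 g/L × 0.443 L = 6.246 g
folic acid: 3.79 µmol/L × 441.4 g/mol × 0.443 L ÷ 1000 = 0.741 mg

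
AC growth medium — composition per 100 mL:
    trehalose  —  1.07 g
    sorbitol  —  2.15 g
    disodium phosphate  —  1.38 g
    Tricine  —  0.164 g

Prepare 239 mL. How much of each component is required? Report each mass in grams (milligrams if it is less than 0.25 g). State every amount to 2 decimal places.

trehalose 2.56 g; sorbitol 5.14 g; disodium phosphate 3.30 g; Tricine 0.39 g

Ratio of target to recipe volume: 239 / 100 = 2.39.
trehalose: 1.07 g × (239 mL / 100 mL) = 2.56 g
sorbitol: 2.15 g × (239 mL / 100 mL) = 5.14 g
disodium phosphate: 1.38 g × (239 mL / 100 mL) = 3.30 g
Tricine: 0.164 g × (239 mL / 100 mL) = 0.39 g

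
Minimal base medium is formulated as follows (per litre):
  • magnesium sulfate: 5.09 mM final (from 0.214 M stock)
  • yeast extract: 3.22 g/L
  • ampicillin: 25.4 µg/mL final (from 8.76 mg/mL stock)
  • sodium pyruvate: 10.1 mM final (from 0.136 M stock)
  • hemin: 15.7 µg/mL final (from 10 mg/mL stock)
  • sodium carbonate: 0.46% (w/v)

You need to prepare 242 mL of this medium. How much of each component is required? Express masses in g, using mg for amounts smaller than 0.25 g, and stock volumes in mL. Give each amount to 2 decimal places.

magnesium sulfate 5.76 mL; yeast extract 0.78 g; ampicillin 0.70 mL; sodium pyruvate 17.97 mL; hemin 0.38 mL; sodium carbonate 1.11 g

Scale factor relative to 1 L: 0.242.
magnesium sulfate: C1V1 = C2V2 → 5.09 mM × 242 mL ÷ 214 mM = 5.76 mL
yeast extract: 3.22 g/L × 0.242 L = 0.78 g
ampicillin: C1V1 = C2V2 → 25.4 µg/mL × 242 mL ÷ 8760 µg/mL = 0.70 mL
sodium pyruvate: V = C2·V2/C1 = 10.1 mM × 242 mL ÷ 136 mM = 17.97 mL
hemin: dilute stock: 15.7 µg/mL × 242 mL ÷ 10000 µg/mL = 0.38 mL
sodium carbonate: 0.46% w/v = 4.6 g/L → 4.6 × 0.242 L = 1.11 g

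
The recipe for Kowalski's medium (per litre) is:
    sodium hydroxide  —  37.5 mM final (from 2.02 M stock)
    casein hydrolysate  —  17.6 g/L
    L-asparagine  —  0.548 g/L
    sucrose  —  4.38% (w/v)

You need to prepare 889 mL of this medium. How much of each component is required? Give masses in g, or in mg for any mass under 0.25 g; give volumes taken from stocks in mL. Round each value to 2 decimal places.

Scale factor relative to 1 L: 0.889.
sodium hydroxide: C1V1 = C2V2 → 37.5 mM × 889 mL ÷ 2020 mM = 16.50 mL
casein hydrolysate: 17.6 g/L × 0.889 L = 15.65 g
L-asparagine: 0.548 g/L × 0.889 L = 0.49 g
sucrose: 4.38 g per 100 mL × 889 mL ÷ 100 = 38.94 g

sodium hydroxide 16.50 mL; casein hydrolysate 15.65 g; L-asparagine 0.49 g; sucrose 38.94 g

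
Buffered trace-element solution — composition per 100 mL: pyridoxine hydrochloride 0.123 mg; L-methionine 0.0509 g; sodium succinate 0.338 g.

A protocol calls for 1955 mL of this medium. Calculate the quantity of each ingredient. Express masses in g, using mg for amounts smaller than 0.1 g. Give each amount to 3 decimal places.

Scale factor = 1955 mL / 100 mL = 19.55.
pyridoxine hydrochloride: 0.123 mg × (1955 mL / 100 mL) = 2.405 mg
L-methionine: 0.0509 g × (1955 mL / 100 mL) = 0.995 g
sodium succinate: 0.338 g × (1955 mL / 100 mL) = 6.608 g

pyridoxine hydrochloride 2.405 mg; L-methionine 0.995 g; sodium succinate 6.608 g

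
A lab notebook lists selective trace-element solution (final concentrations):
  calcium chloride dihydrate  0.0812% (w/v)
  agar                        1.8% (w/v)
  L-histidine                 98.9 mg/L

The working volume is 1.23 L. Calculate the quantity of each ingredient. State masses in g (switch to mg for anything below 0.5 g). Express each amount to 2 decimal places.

Working volume: 1.23 L.
calcium chloride dihydrate: 0.0812 g per 100 mL × 1230 mL ÷ 100 = 1.00 g
agar: 1.8% w/v = 18 g/L → 18 × 1.23 L = 22.14 g
L-histidine: 98.9 mg/L × 1.23 L = 121.65 mg

calcium chloride dihydrate 1.00 g; agar 22.14 g; L-histidine 121.65 mg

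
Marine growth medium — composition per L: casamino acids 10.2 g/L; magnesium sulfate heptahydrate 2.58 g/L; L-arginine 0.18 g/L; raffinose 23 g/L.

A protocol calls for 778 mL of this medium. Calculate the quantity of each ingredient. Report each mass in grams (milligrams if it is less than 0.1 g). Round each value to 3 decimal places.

Working volume: 778 mL = 0.778 L.
casamino acids: 10.2 g/L × 0.778 L = 7.936 g
magnesium sulfate heptahydrate: 2.58 g/L × 0.778 L = 2.007 g
L-arginine: 0.18 g/L × 0.778 L = 0.140 g
raffinose: 23 g/L × 0.778 L = 17.894 g

casamino acids 7.936 g; magnesium sulfate heptahydrate 2.007 g; L-arginine 0.140 g; raffinose 17.894 g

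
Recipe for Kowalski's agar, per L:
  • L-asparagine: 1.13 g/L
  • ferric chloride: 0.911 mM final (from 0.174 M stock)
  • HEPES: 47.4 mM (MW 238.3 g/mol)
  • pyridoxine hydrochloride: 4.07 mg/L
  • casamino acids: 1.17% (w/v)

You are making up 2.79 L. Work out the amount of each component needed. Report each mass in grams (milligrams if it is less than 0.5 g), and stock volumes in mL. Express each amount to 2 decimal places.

L-asparagine 3.15 g; ferric chloride 14.61 mL; HEPES 31.51 g; pyridoxine hydrochloride 11.36 mg; casamino acids 32.64 g

Working volume: 2.79 L.
L-asparagine: 1.13 g/L × 2.79 L = 3.15 g
ferric chloride: dilute stock: 0.911 mM × 2790 mL ÷ 174 mM = 14.61 mL
HEPES: 47.4 mmol/L × 238.3 g/mol × 2.79 L ÷ 1000 = 31.51 g
pyridoxine hydrochloride: 4.07 mg/L × 2.79 L = 11.36 mg
casamino acids: 1.17 g per 100 mL × 2790 mL ÷ 100 = 32.64 g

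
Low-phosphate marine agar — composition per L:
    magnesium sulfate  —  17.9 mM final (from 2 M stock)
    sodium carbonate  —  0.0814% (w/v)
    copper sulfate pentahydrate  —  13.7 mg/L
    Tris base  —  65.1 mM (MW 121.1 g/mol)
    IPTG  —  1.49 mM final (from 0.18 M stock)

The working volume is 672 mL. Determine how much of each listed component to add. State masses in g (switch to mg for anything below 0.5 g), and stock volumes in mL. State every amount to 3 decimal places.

Working volume: 672 mL = 0.672 L.
magnesium sulfate: dilute stock: 17.9 mM × 672 mL ÷ 2000 mM = 6.014 mL
sodium carbonate: 0.0814 g per 100 mL × 672 mL ÷ 100 = 0.547 g
copper sulfate pentahydrate: 13.7 mg/L × 0.672 L = 9.206 mg
Tris base: 65.1 mmol/L × 121.1 g/mol × 0.672 L ÷ 1000 = 5.298 g
IPTG: V = C2·V2/C1 = 1.49 mM × 672 mL ÷ 180 mM = 5.563 mL

magnesium sulfate 6.014 mL; sodium carbonate 0.547 g; copper sulfate pentahydrate 9.206 mg; Tris base 5.298 g; IPTG 5.563 mL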